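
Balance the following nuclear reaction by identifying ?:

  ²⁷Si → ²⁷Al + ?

Conserve mass number: 27 = 27 + A, so A = 0.
Conserve atomic number: 14 = 13 + Z, so Z = 1.
A = 0 and Z = 1 is e⁺ — a positron.

positron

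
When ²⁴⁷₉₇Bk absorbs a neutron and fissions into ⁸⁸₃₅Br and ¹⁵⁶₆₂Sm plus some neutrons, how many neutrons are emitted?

4

Conserve mass number: 248 = 88 + 156 + k, so k = 248 − 244 = 4.
Check atomic number: 97 = 35 + 62 + 0 = 97. ✓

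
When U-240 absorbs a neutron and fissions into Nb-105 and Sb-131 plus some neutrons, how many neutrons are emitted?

Conserve mass number: 241 = 105 + 131 + k, so k = 241 − 236 = 5.
Check atomic number: 92 = 41 + 51 + 0 = 92. ✓

5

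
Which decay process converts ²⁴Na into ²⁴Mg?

ΔA = 24 − 24 = 0; ΔZ = 12 − 11 = +1.
A is unchanged and Z rises by 1 — a neutron has become a proton (β⁻ decay).

beta-minus decay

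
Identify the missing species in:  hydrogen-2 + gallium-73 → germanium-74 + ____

neutron

Conserve mass number: 2 + 73 = 74 + A, so A = 1.
Conserve atomic number: 1 + 31 = 32 + Z, so Z = 0.
A = 1 and Z = 0 is neutron — a neutron.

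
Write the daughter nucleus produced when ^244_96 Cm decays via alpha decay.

Alpha decay: mass number changes by -4, atomic number by -2.
A: 244 − 4 = 240; Z: 96 − 2 = 94.
Z = 94 is plutonium, so the daughter is ^240_94 Pu.

Pu-240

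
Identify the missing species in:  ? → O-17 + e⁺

Conserve mass number: A = 17 + 0, so A = 17.
Conserve atomic number: Z = 8 + 1, so Z = 9.
Z = 9 is fluorine, so the species is F-17.

F-17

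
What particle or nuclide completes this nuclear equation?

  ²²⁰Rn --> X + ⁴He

Conserve mass number: 220 = A + 4, so A = 216.
Conserve atomic number: 86 = Z + 2, so Z = 84.
Z = 84 is polonium, so the species is ²¹⁶Po.

Po-216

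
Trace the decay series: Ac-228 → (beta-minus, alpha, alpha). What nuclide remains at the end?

Start: (A, Z) = (228, 89).
After β⁻: (228, 90).
After α: (224, 88).
After α: (220, 86).
Z = 86 is radon.

Rn-220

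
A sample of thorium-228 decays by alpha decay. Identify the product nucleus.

Alpha decay: mass number changes by -4, atomic number by -2.
A: 228 − 4 = 224; Z: 90 − 2 = 88.
Z = 88 is radium, so the daughter is radium-224.

Ra-224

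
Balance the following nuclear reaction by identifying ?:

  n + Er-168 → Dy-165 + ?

Conserve mass number: 1 + 168 = 165 + A, so A = 4.
Conserve atomic number: 0 + 68 = 66 + Z, so Z = 2.
A = 4 and Z = 2 is He-4 — an alpha particle.

alpha particle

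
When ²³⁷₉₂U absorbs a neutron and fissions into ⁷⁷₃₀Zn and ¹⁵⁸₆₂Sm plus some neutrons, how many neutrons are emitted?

3

Conserve mass number: 238 = 77 + 158 + k, so k = 238 − 235 = 3.
Check atomic number: 92 = 30 + 62 + 0 = 92. ✓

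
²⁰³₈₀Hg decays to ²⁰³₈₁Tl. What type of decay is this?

beta-minus decay

ΔA = 203 − 203 = 0; ΔZ = 81 − 80 = +1.
A is unchanged and Z rises by 1 — a neutron has become a proton (β⁻ decay).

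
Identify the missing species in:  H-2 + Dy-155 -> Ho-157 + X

Conserve mass number: 2 + 155 = 157 + A, so A = 0.
Conserve atomic number: 1 + 66 = 67 + Z, so Z = 0.
A = 0 and Z = 0 is γ — a gamma ray.

gamma ray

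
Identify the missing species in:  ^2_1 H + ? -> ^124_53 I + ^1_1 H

Conserve mass number: 2 + A = 124 + 1, so A = 123.
Conserve atomic number: 1 + Z = 53 + 1, so Z = 53.
Z = 53 is iodine, so the species is ^123_53 I.

I-123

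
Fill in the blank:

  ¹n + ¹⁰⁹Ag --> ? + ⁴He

Conserve mass number: 1 + 109 = A + 4, so A = 106.
Conserve atomic number: 0 + 47 = Z + 2, so Z = 45.
Z = 45 is rhodium, so the species is ¹⁰⁶Rh.

Rh-106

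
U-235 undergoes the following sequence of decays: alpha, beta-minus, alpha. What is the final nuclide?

Start: (A, Z) = (235, 92).
After α: (231, 90).
After β⁻: (231, 91).
After α: (227, 89).
Z = 89 is actinium.

Ac-227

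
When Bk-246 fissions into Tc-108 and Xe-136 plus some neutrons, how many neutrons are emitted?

Conserve mass number: 246 = 108 + 136 + k, so k = 246 − 244 = 2.
Check atomic number: 97 = 43 + 54 + 0 = 97. ✓

2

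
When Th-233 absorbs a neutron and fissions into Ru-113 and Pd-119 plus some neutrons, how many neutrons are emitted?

Conserve mass number: 234 = 113 + 119 + k, so k = 234 − 232 = 2.
Check atomic number: 90 = 44 + 46 + 0 = 90. ✓

2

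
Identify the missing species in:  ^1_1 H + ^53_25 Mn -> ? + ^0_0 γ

Fe-54

Conserve mass number: 1 + 53 = A + 0, so A = 54.
Conserve atomic number: 1 + 25 = Z + 0, so Z = 26.
Z = 26 is iron, so the species is ^54_26 Fe.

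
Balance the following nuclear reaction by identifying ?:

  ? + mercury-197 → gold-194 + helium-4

proton

Conserve mass number: A + 197 = 194 + 4, so A = 1.
Conserve atomic number: Z + 80 = 79 + 2, so Z = 1.
A = 1 and Z = 1 is hydrogen-1 — a proton.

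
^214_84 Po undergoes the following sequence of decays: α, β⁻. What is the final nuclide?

Bi-210

Start: (A, Z) = (214, 84).
After α: (210, 82).
After β⁻: (210, 83).
Z = 83 is bismuth.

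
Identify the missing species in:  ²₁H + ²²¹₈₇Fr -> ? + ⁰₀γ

Ra-223

Conserve mass number: 2 + 221 = A + 0, so A = 223.
Conserve atomic number: 1 + 87 = Z + 0, so Z = 88.
Z = 88 is radium, so the species is ²²³₈₈Ra.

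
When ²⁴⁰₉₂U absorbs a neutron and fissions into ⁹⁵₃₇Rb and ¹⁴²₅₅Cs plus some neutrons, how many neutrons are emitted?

Conserve mass number: 241 = 95 + 142 + k, so k = 241 − 237 = 4.
Check atomic number: 92 = 37 + 55 + 0 = 92. ✓

4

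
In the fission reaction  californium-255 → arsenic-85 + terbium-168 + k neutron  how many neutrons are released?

2

Conserve mass number: 255 = 85 + 168 + k, so k = 255 − 253 = 2.
Check atomic number: 98 = 33 + 65 + 0 = 98. ✓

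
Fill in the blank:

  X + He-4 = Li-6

deuteron

Conserve mass number: A + 4 = 6, so A = 2.
Conserve atomic number: Z + 2 = 3, so Z = 1.
A = 2 and Z = 1 is H-2 — a deuteron.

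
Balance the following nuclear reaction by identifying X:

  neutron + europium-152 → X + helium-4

Conserve mass number: 1 + 152 = A + 4, so A = 149.
Conserve atomic number: 0 + 63 = Z + 2, so Z = 61.
Z = 61 is promethium, so the species is promethium-149.

Pm-149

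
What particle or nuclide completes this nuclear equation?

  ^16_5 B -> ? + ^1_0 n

B-15

Conserve mass number: 16 = A + 1, so A = 15.
Conserve atomic number: 5 = Z + 0, so Z = 5.
Z = 5 is boron, so the species is ^15_5 B.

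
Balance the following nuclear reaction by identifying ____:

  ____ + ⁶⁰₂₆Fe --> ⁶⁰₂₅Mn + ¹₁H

Conserve mass number: A + 60 = 60 + 1, so A = 1.
Conserve atomic number: Z + 26 = 25 + 1, so Z = 0.
A = 1 and Z = 0 is ¹₀n — a neutron.

neutron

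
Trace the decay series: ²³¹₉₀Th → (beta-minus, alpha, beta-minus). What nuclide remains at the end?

Start: (A, Z) = (231, 90).
After β⁻: (231, 91).
After α: (227, 89).
After β⁻: (227, 90).
Z = 90 is thorium.

Th-227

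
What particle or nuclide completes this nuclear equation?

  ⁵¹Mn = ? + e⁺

Cr-51

Conserve mass number: 51 = A + 0, so A = 51.
Conserve atomic number: 25 = Z + 1, so Z = 24.
Z = 24 is chromium, so the species is ⁵¹Cr.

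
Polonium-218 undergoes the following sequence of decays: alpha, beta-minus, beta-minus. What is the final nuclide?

Start: (A, Z) = (218, 84).
After α: (214, 82).
After β⁻: (214, 83).
After β⁻: (214, 84).
Z = 84 is polonium.

Po-214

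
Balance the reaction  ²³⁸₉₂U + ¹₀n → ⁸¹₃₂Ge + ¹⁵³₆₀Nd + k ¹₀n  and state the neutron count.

5

Conserve mass number: 239 = 81 + 153 + k, so k = 239 − 234 = 5.
Check atomic number: 92 = 32 + 60 + 0 = 92. ✓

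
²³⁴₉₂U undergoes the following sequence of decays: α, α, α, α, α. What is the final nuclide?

Start: (A, Z) = (234, 92).
After α: (230, 90).
After α: (226, 88).
After α: (222, 86).
After α: (218, 84).
After α: (214, 82).
Z = 82 is lead.

Pb-214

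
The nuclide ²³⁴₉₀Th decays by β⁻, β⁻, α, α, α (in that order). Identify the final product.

Rn-222

Start: (A, Z) = (234, 90).
After β⁻: (234, 91).
After β⁻: (234, 92).
After α: (230, 90).
After α: (226, 88).
After α: (222, 86).
Z = 86 is radon.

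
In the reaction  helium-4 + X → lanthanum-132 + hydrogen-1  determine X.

Conserve mass number: 4 + A = 132 + 1, so A = 129.
Conserve atomic number: 2 + Z = 57 + 1, so Z = 56.
Z = 56 is barium, so the species is barium-129.

Ba-129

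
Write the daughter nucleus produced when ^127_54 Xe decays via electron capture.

Electron capture: mass number changes by +0, atomic number by -1.
A: 127 = 127; Z: 54 − 1 = 53.
Z = 53 is iodine, so the daughter is ^127_53 I.

I-127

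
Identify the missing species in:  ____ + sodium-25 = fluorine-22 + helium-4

Conserve mass number: A + 25 = 22 + 4, so A = 1.
Conserve atomic number: Z + 11 = 9 + 2, so Z = 0.
A = 1 and Z = 0 is neutron — a neutron.

neutron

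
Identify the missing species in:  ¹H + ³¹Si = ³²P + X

Conserve mass number: 1 + 31 = 32 + A, so A = 0.
Conserve atomic number: 1 + 14 = 15 + Z, so Z = 0.
A = 0 and Z = 0 is γ — a gamma ray.

gamma ray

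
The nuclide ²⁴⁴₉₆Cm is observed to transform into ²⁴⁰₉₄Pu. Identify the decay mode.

alpha decay

ΔA = 240 − 244 = -4; ΔZ = 94 − 96 = -2.
A drops by 4 and Z drops by 2 — the signature of alpha emission.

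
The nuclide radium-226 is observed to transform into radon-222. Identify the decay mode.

ΔA = 222 − 226 = -4; ΔZ = 86 − 88 = -2.
A drops by 4 and Z drops by 2 — the signature of alpha emission.

alpha decay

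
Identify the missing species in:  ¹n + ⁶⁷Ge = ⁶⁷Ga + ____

Conserve mass number: 1 + 67 = 67 + A, so A = 1.
Conserve atomic number: 0 + 32 = 31 + Z, so Z = 1.
A = 1 and Z = 1 is ¹H — a proton.

proton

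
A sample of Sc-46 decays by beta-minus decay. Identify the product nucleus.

Ti-46

Beta-minus decay: mass number changes by +0, atomic number by +1.
A: 46 = 46; Z: 21 + 1 = 22.
Z = 22 is titanium, so the daughter is Ti-46.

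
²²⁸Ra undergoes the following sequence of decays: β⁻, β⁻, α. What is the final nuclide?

Start: (A, Z) = (228, 88).
After β⁻: (228, 89).
After β⁻: (228, 90).
After α: (224, 88).
Z = 88 is radium.

Ra-224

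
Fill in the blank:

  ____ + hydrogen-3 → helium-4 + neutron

deuteron

Conserve mass number: A + 3 = 4 + 1, so A = 2.
Conserve atomic number: Z + 1 = 2 + 0, so Z = 1.
A = 2 and Z = 1 is hydrogen-2 — a deuteron.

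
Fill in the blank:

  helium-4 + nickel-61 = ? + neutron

Zn-64

Conserve mass number: 4 + 61 = A + 1, so A = 64.
Conserve atomic number: 2 + 28 = Z + 0, so Z = 30.
Z = 30 is zinc, so the species is zinc-64.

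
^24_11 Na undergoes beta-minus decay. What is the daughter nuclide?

Mg-24

Beta-minus decay: mass number changes by +0, atomic number by +1.
A: 24 = 24; Z: 11 + 1 = 12.
Z = 12 is magnesium, so the daughter is ^24_12 Mg.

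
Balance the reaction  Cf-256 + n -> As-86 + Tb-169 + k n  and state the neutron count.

2

Conserve mass number: 257 = 86 + 169 + k, so k = 257 − 255 = 2.
Check atomic number: 98 = 33 + 65 + 0 = 98. ✓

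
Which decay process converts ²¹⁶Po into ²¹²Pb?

ΔA = 212 − 216 = -4; ΔZ = 82 − 84 = -2.
A drops by 4 and Z drops by 2 — the signature of alpha emission.

alpha decay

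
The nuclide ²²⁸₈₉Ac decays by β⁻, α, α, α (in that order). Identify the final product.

Start: (A, Z) = (228, 89).
After β⁻: (228, 90).
After α: (224, 88).
After α: (220, 86).
After α: (216, 84).
Z = 84 is polonium.

Po-216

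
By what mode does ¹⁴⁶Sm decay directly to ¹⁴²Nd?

alpha decay

ΔA = 142 − 146 = -4; ΔZ = 60 − 62 = -2.
A drops by 4 and Z drops by 2 — the signature of alpha emission.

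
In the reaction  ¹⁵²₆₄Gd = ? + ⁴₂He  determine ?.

Conserve mass number: 152 = A + 4, so A = 148.
Conserve atomic number: 64 = Z + 2, so Z = 62.
Z = 62 is samarium, so the species is ¹⁴⁸₆₂Sm.

Sm-148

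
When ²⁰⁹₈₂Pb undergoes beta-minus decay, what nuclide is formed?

Beta-minus decay: mass number changes by +0, atomic number by +1.
A: 209 = 209; Z: 82 + 1 = 83.
Z = 83 is bismuth, so the daughter is ²⁰⁹₈₃Bi.

Bi-209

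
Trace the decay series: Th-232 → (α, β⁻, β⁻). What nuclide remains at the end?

Start: (A, Z) = (232, 90).
After α: (228, 88).
After β⁻: (228, 89).
After β⁻: (228, 90).
Z = 90 is thorium.

Th-228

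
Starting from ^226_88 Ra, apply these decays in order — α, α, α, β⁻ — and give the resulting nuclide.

Bi-214

Start: (A, Z) = (226, 88).
After α: (222, 86).
After α: (218, 84).
After α: (214, 82).
After β⁻: (214, 83).
Z = 83 is bismuth.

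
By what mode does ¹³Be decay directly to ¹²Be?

neutron emission

ΔA = 12 − 13 = -1; ΔZ = 4 − 4 = +0.
A drops by 1 with Z unchanged — a neutron was emitted.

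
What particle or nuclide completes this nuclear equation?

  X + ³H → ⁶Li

He-3

Conserve mass number: A + 3 = 6, so A = 3.
Conserve atomic number: Z + 1 = 3, so Z = 2.
Z = 2 is helium, so the species is ³He.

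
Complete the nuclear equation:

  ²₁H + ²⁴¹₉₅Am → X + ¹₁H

Conserve mass number: 2 + 241 = A + 1, so A = 242.
Conserve atomic number: 1 + 95 = Z + 1, so Z = 95.
Z = 95 is americium, so the species is ²⁴²₉₅Am.

Am-242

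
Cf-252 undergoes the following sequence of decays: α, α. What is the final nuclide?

Start: (A, Z) = (252, 98).
After α: (248, 96).
After α: (244, 94).
Z = 94 is plutonium.

Pu-244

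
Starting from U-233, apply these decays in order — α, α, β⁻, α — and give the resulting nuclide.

Start: (A, Z) = (233, 92).
After α: (229, 90).
After α: (225, 88).
After β⁻: (225, 89).
After α: (221, 87).
Z = 87 is francium.

Fr-221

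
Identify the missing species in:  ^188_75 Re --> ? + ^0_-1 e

Conserve mass number: 188 = A + 0, so A = 188.
Conserve atomic number: 75 = Z − 1, so Z = 76.
Z = 76 is osmium, so the species is ^188_76 Os.

Os-188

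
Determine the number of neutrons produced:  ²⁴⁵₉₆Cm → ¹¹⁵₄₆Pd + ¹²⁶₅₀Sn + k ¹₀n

Conserve mass number: 245 = 115 + 126 + k, so k = 245 − 241 = 4.
Check atomic number: 96 = 46 + 50 + 0 = 96. ✓

4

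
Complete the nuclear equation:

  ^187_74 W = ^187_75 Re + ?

beta-minus particle

Conserve mass number: 187 = 187 + A, so A = 0.
Conserve atomic number: 74 = 75 + Z, so Z = -1.
A = 0 and Z = -1 is ^0_-1 e — a beta-minus particle.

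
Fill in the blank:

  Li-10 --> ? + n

Conserve mass number: 10 = A + 1, so A = 9.
Conserve atomic number: 3 = Z + 0, so Z = 3.
Z = 3 is lithium, so the species is Li-9.

Li-9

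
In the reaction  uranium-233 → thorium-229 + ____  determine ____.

Conserve mass number: 233 = 229 + A, so A = 4.
Conserve atomic number: 92 = 90 + Z, so Z = 2.
A = 4 and Z = 2 is helium-4 — an alpha particle.

alpha particle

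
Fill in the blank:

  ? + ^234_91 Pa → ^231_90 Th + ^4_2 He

proton

Conserve mass number: A + 234 = 231 + 4, so A = 1.
Conserve atomic number: Z + 91 = 90 + 2, so Z = 1.
A = 1 and Z = 1 is ^1_1 H — a proton.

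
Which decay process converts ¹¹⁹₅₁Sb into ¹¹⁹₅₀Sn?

beta-plus decay or electron capture

ΔA = 119 − 119 = 0; ΔZ = 50 − 51 = -1.
A is unchanged and Z drops by 1 — a proton has become a neutron (β⁺ emission or electron capture).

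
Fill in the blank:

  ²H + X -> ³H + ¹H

deuteron

Conserve mass number: 2 + A = 3 + 1, so A = 2.
Conserve atomic number: 1 + Z = 1 + 1, so Z = 1.
A = 2 and Z = 1 is ²H — a deuteron.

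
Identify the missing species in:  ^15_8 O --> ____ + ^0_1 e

Conserve mass number: 15 = A + 0, so A = 15.
Conserve atomic number: 8 = Z + 1, so Z = 7.
Z = 7 is nitrogen, so the species is ^15_7 N.

N-15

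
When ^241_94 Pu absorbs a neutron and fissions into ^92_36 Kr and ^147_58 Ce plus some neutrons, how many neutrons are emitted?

3

Conserve mass number: 242 = 92 + 147 + k, so k = 242 − 239 = 3.
Check atomic number: 94 = 36 + 58 + 0 = 94. ✓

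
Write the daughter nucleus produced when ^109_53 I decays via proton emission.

Proton emission: mass number changes by -1, atomic number by -1.
A: 109 − 1 = 108; Z: 53 − 1 = 52.
Z = 52 is tellurium, so the daughter is ^108_52 Te.

Te-108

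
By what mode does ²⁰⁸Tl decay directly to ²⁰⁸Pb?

beta-minus decay

ΔA = 208 − 208 = 0; ΔZ = 82 − 81 = +1.
A is unchanged and Z rises by 1 — a neutron has become a proton (β⁻ decay).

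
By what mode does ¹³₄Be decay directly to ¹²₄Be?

neutron emission

ΔA = 12 − 13 = -1; ΔZ = 4 − 4 = +0.
A drops by 1 with Z unchanged — a neutron was emitted.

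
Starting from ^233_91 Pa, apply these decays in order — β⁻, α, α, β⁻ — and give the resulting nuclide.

Ac-225

Start: (A, Z) = (233, 91).
After β⁻: (233, 92).
After α: (229, 90).
After α: (225, 88).
After β⁻: (225, 89).
Z = 89 is actinium.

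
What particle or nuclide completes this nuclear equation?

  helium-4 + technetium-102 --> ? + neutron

Conserve mass number: 4 + 102 = A + 1, so A = 105.
Conserve atomic number: 2 + 43 = Z + 0, so Z = 45.
Z = 45 is rhodium, so the species is rhodium-105.

Rh-105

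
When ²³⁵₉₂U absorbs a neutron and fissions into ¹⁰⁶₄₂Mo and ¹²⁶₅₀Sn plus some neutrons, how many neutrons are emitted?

4

Conserve mass number: 236 = 106 + 126 + k, so k = 236 − 232 = 4.
Check atomic number: 92 = 42 + 50 + 0 = 92. ✓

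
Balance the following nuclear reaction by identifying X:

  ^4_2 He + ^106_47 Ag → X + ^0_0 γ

Conserve mass number: 4 + 106 = A + 0, so A = 110.
Conserve atomic number: 2 + 47 = Z + 0, so Z = 49.
Z = 49 is indium, so the species is ^110_49 In.

In-110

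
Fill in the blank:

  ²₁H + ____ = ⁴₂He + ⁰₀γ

deuteron

Conserve mass number: 2 + A = 4 + 0, so A = 2.
Conserve atomic number: 1 + Z = 2 + 0, so Z = 1.
A = 2 and Z = 1 is ²₁H — a deuteron.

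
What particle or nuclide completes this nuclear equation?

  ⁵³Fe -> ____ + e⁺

Conserve mass number: 53 = A + 0, so A = 53.
Conserve atomic number: 26 = Z + 1, so Z = 25.
Z = 25 is manganese, so the species is ⁵³Mn.

Mn-53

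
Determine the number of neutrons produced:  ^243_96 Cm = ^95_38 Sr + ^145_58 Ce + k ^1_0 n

Conserve mass number: 243 = 95 + 145 + k, so k = 243 − 240 = 3.
Check atomic number: 96 = 38 + 58 + 0 = 96. ✓

3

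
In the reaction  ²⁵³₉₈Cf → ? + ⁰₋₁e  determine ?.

Conserve mass number: 253 = A + 0, so A = 253.
Conserve atomic number: 98 = Z − 1, so Z = 99.
Z = 99 is einsteinium, so the species is ²⁵³₉₉Es.

Es-253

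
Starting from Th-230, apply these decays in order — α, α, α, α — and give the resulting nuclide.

Pb-214

Start: (A, Z) = (230, 90).
After α: (226, 88).
After α: (222, 86).
After α: (218, 84).
After α: (214, 82).
Z = 82 is lead.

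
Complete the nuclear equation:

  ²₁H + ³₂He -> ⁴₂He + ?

Conserve mass number: 2 + 3 = 4 + A, so A = 1.
Conserve atomic number: 1 + 2 = 2 + Z, so Z = 1.
A = 1 and Z = 1 is ¹₁H — a proton.

proton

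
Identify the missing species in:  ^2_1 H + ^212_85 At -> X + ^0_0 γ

Rn-214

Conserve mass number: 2 + 212 = A + 0, so A = 214.
Conserve atomic number: 1 + 85 = Z + 0, so Z = 86.
Z = 86 is radon, so the species is ^214_86 Rn.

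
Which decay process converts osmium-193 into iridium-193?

beta-minus decay

ΔA = 193 − 193 = 0; ΔZ = 77 − 76 = +1.
A is unchanged and Z rises by 1 — a neutron has become a proton (β⁻ decay).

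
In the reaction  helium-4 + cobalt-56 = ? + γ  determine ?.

Cu-60

Conserve mass number: 4 + 56 = A + 0, so A = 60.
Conserve atomic number: 2 + 27 = Z + 0, so Z = 29.
Z = 29 is copper, so the species is copper-60.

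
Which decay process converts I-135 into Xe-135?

beta-minus decay

ΔA = 135 − 135 = 0; ΔZ = 54 − 53 = +1.
A is unchanged and Z rises by 1 — a neutron has become a proton (β⁻ decay).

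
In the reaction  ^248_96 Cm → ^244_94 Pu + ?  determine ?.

Conserve mass number: 248 = 244 + A, so A = 4.
Conserve atomic number: 96 = 94 + Z, so Z = 2.
A = 4 and Z = 2 is ^4_2 He — an alpha particle.

alpha particle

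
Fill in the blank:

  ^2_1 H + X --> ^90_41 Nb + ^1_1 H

Nb-89

Conserve mass number: 2 + A = 90 + 1, so A = 89.
Conserve atomic number: 1 + Z = 41 + 1, so Z = 41.
Z = 41 is niobium, so the species is ^89_41 Nb.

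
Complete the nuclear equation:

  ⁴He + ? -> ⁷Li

triton

Conserve mass number: 4 + A = 7, so A = 3.
Conserve atomic number: 2 + Z = 3, so Z = 1.
A = 3 and Z = 1 is ³H — a triton.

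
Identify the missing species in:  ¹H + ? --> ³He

Conserve mass number: 1 + A = 3, so A = 2.
Conserve atomic number: 1 + Z = 2, so Z = 1.
A = 2 and Z = 1 is ²H — a deuteron.

deuteron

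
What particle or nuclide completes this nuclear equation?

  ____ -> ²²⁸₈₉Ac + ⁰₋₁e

Ra-228

Conserve mass number: A = 228 + 0, so A = 228.
Conserve atomic number: Z = 89 − 1, so Z = 88.
Z = 88 is radium, so the species is ²²⁸₈₈Ra.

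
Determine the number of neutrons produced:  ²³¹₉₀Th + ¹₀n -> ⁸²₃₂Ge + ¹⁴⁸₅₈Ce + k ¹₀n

Conserve mass number: 232 = 82 + 148 + k, so k = 232 − 230 = 2.
Check atomic number: 90 = 32 + 58 + 0 = 90. ✓

2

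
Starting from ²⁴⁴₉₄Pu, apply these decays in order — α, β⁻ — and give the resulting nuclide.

Np-240

Start: (A, Z) = (244, 94).
After α: (240, 92).
After β⁻: (240, 93).
Z = 93 is neptunium.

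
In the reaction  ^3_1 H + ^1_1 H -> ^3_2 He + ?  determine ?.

neutron

Conserve mass number: 3 + 1 = 3 + A, so A = 1.
Conserve atomic number: 1 + 1 = 2 + Z, so Z = 0.
A = 1 and Z = 0 is ^1_0 n — a neutron.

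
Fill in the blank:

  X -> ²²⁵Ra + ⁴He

Conserve mass number: A = 225 + 4, so A = 229.
Conserve atomic number: Z = 88 + 2, so Z = 90.
Z = 90 is thorium, so the species is ²²⁹Th.

Th-229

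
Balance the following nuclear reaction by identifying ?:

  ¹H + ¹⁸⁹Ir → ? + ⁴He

Conserve mass number: 1 + 189 = A + 4, so A = 186.
Conserve atomic number: 1 + 77 = Z + 2, so Z = 76.
Z = 76 is osmium, so the species is ¹⁸⁶Os.

Os-186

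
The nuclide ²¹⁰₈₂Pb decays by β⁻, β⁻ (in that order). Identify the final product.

Po-210

Start: (A, Z) = (210, 82).
After β⁻: (210, 83).
After β⁻: (210, 84).
Z = 84 is polonium.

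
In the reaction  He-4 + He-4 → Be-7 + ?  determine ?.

Conserve mass number: 4 + 4 = 7 + A, so A = 1.
Conserve atomic number: 2 + 2 = 4 + Z, so Z = 0.
A = 1 and Z = 0 is n — a neutron.

neutron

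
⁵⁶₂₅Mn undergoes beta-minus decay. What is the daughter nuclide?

Fe-56

Beta-minus decay: mass number changes by +0, atomic number by +1.
A: 56 = 56; Z: 25 + 1 = 26.
Z = 26 is iron, so the daughter is ⁵⁶₂₆Fe.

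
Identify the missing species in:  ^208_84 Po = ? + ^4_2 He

Pb-204

Conserve mass number: 208 = A + 4, so A = 204.
Conserve atomic number: 84 = Z + 2, so Z = 82.
Z = 82 is lead, so the species is ^204_82 Pb.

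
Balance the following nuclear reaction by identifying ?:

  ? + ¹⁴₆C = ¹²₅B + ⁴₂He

Conserve mass number: A + 14 = 12 + 4, so A = 2.
Conserve atomic number: Z + 6 = 5 + 2, so Z = 1.
A = 2 and Z = 1 is ²₁H — a deuteron.

deuteron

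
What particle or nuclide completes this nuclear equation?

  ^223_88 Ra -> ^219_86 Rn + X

Conserve mass number: 223 = 219 + A, so A = 4.
Conserve atomic number: 88 = 86 + Z, so Z = 2.
A = 4 and Z = 2 is ^4_2 He — an alpha particle.

alpha particle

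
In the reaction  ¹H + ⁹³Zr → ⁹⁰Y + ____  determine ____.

alpha particle

Conserve mass number: 1 + 93 = 90 + A, so A = 4.
Conserve atomic number: 1 + 40 = 39 + Z, so Z = 2.
A = 4 and Z = 2 is ⁴He — an alpha particle.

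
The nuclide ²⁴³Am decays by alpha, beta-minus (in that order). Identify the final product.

Pu-239

Start: (A, Z) = (243, 95).
After α: (239, 93).
After β⁻: (239, 94).
Z = 94 is plutonium.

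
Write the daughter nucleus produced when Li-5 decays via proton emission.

Proton emission: mass number changes by -1, atomic number by -1.
A: 5 − 1 = 4; Z: 3 − 1 = 2.
Z = 2 is helium, so the daughter is He-4.

He-4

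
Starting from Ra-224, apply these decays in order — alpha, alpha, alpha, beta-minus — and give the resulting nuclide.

Bi-212

Start: (A, Z) = (224, 88).
After α: (220, 86).
After α: (216, 84).
After α: (212, 82).
After β⁻: (212, 83).
Z = 83 is bismuth.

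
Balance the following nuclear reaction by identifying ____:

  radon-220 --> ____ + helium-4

Conserve mass number: 220 = A + 4, so A = 216.
Conserve atomic number: 86 = Z + 2, so Z = 84.
Z = 84 is polonium, so the species is polonium-216.

Po-216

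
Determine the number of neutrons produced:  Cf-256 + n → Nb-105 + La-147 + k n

5

Conserve mass number: 257 = 105 + 147 + k, so k = 257 − 252 = 5.
Check atomic number: 98 = 41 + 57 + 0 = 98. ✓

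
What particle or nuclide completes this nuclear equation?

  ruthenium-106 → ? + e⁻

Rh-106

Conserve mass number: 106 = A + 0, so A = 106.
Conserve atomic number: 44 = Z − 1, so Z = 45.
Z = 45 is rhodium, so the species is rhodium-106.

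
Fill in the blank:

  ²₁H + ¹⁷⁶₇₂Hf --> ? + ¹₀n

Ta-177

Conserve mass number: 2 + 176 = A + 1, so A = 177.
Conserve atomic number: 1 + 72 = Z + 0, so Z = 73.
Z = 73 is tantalum, so the species is ¹⁷⁷₇₃Ta.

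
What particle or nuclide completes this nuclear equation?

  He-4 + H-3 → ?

Conserve mass number: 4 + 3 = A, so A = 7.
Conserve atomic number: 2 + 1 = Z, so Z = 3.
Z = 3 is lithium, so the species is Li-7.

Li-7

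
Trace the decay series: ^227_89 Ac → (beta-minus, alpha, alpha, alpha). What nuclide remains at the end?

Po-215

Start: (A, Z) = (227, 89).
After β⁻: (227, 90).
After α: (223, 88).
After α: (219, 86).
After α: (215, 84).
Z = 84 is polonium.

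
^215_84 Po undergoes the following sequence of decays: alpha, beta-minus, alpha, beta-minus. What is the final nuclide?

Pb-207

Start: (A, Z) = (215, 84).
After α: (211, 82).
After β⁻: (211, 83).
After α: (207, 81).
After β⁻: (207, 82).
Z = 82 is lead.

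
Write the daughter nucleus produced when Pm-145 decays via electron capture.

Electron capture: mass number changes by +0, atomic number by -1.
A: 145 = 145; Z: 61 − 1 = 60.
Z = 60 is neodymium, so the daughter is Nd-145.

Nd-145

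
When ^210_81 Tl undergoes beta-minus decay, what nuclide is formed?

Beta-minus decay: mass number changes by +0, atomic number by +1.
A: 210 = 210; Z: 81 + 1 = 82.
Z = 82 is lead, so the daughter is ^210_82 Pb.

Pb-210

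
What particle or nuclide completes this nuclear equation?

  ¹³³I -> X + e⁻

Conserve mass number: 133 = A + 0, so A = 133.
Conserve atomic number: 53 = Z − 1, so Z = 54.
Z = 54 is xenon, so the species is ¹³³Xe.

Xe-133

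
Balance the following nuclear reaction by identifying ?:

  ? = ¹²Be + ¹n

Conserve mass number: A = 12 + 1, so A = 13.
Conserve atomic number: Z = 4 + 0, so Z = 4.
Z = 4 is beryllium, so the species is ¹³Be.

Be-13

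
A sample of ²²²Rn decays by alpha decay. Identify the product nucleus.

Alpha decay: mass number changes by -4, atomic number by -2.
A: 222 − 4 = 218; Z: 86 − 2 = 84.
Z = 84 is polonium, so the daughter is ²¹⁸Po.

Po-218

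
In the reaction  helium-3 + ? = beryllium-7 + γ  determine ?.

alpha particle

Conserve mass number: 3 + A = 7 + 0, so A = 4.
Conserve atomic number: 2 + Z = 4 + 0, so Z = 2.
A = 4 and Z = 2 is helium-4 — an alpha particle.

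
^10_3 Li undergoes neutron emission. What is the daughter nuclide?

Li-9

Neutron emission: mass number changes by -1, atomic number by +0.
A: 10 − 1 = 9; Z: 3 = 3.
Z = 3 is lithium, so the daughter is ^9_3 Li.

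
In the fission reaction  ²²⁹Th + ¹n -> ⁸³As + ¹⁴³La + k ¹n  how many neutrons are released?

4

Conserve mass number: 230 = 83 + 143 + k, so k = 230 − 226 = 4.
Check atomic number: 90 = 33 + 57 + 0 = 90. ✓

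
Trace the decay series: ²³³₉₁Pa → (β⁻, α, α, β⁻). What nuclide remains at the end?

Ac-225

Start: (A, Z) = (233, 91).
After β⁻: (233, 92).
After α: (229, 90).
After α: (225, 88).
After β⁻: (225, 89).
Z = 89 is actinium.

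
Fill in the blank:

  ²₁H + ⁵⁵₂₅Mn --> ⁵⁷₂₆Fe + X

gamma ray

Conserve mass number: 2 + 55 = 57 + A, so A = 0.
Conserve atomic number: 1 + 25 = 26 + Z, so Z = 0.
A = 0 and Z = 0 is ⁰₀γ — a gamma ray.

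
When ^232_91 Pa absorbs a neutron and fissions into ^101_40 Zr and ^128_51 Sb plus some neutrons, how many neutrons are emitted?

Conserve mass number: 233 = 101 + 128 + k, so k = 233 − 229 = 4.
Check atomic number: 91 = 40 + 51 + 0 = 91. ✓

4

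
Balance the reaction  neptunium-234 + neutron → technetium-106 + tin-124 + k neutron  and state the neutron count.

Conserve mass number: 235 = 106 + 124 + k, so k = 235 − 230 = 5.
Check atomic number: 93 = 43 + 50 + 0 = 93. ✓

5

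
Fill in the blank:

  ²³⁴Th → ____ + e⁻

Conserve mass number: 234 = A + 0, so A = 234.
Conserve atomic number: 90 = Z − 1, so Z = 91.
Z = 91 is protactinium, so the species is ²³⁴Pa.

Pa-234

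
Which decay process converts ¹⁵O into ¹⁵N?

beta-plus decay or electron capture

ΔA = 15 − 15 = 0; ΔZ = 7 − 8 = -1.
A is unchanged and Z drops by 1 — a proton has become a neutron (β⁺ emission or electron capture).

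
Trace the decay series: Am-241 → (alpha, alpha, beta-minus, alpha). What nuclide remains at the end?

Start: (A, Z) = (241, 95).
After α: (237, 93).
After α: (233, 91).
After β⁻: (233, 92).
After α: (229, 90).
Z = 90 is thorium.

Th-229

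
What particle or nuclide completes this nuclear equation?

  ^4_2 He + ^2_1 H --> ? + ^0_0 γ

Conserve mass number: 4 + 2 = A + 0, so A = 6.
Conserve atomic number: 2 + 1 = Z + 0, so Z = 3.
Z = 3 is lithium, so the species is ^6_3 Li.

Li-6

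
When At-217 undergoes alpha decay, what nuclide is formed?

Alpha decay: mass number changes by -4, atomic number by -2.
A: 217 − 4 = 213; Z: 85 − 2 = 83.
Z = 83 is bismuth, so the daughter is Bi-213.

Bi-213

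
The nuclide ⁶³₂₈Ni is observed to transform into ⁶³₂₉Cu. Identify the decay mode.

beta-minus decay

ΔA = 63 − 63 = 0; ΔZ = 29 − 28 = +1.
A is unchanged and Z rises by 1 — a neutron has become a proton (β⁻ decay).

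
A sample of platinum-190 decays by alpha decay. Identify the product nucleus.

Os-186

Alpha decay: mass number changes by -4, atomic number by -2.
A: 190 − 4 = 186; Z: 78 − 2 = 76.
Z = 76 is osmium, so the daughter is osmium-186.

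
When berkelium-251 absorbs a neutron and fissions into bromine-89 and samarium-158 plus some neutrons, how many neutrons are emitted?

Conserve mass number: 252 = 89 + 158 + k, so k = 252 − 247 = 5.
Check atomic number: 97 = 35 + 62 + 0 = 97. ✓

5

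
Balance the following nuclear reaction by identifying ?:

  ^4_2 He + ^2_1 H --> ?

Conserve mass number: 4 + 2 = A, so A = 6.
Conserve atomic number: 2 + 1 = Z, so Z = 3.
Z = 3 is lithium, so the species is ^6_3 Li.

Li-6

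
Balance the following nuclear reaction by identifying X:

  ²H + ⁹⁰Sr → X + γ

Y-92

Conserve mass number: 2 + 90 = A + 0, so A = 92.
Conserve atomic number: 1 + 38 = Z + 0, so Z = 39.
Z = 39 is yttrium, so the species is ⁹²Y.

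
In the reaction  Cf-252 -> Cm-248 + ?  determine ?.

alpha particle

Conserve mass number: 252 = 248 + A, so A = 4.
Conserve atomic number: 98 = 96 + Z, so Z = 2.
A = 4 and Z = 2 is He-4 — an alpha particle.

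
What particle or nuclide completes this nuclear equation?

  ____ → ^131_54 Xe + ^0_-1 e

I-131

Conserve mass number: A = 131 + 0, so A = 131.
Conserve atomic number: Z = 54 − 1, so Z = 53.
Z = 53 is iodine, so the species is ^131_53 I.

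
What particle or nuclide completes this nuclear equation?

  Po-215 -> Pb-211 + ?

Conserve mass number: 215 = 211 + A, so A = 4.
Conserve atomic number: 84 = 82 + Z, so Z = 2.
A = 4 and Z = 2 is He-4 — an alpha particle.

alpha particle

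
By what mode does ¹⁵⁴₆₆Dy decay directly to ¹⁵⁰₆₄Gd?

alpha decay

ΔA = 150 − 154 = -4; ΔZ = 64 − 66 = -2.
A drops by 4 and Z drops by 2 — the signature of alpha emission.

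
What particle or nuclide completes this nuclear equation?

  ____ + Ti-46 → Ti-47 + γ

neutron

Conserve mass number: A + 46 = 47 + 0, so A = 1.
Conserve atomic number: Z + 22 = 22 + 0, so Z = 0.
A = 1 and Z = 0 is n — a neutron.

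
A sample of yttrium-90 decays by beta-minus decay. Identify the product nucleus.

Beta-minus decay: mass number changes by +0, atomic number by +1.
A: 90 = 90; Z: 39 + 1 = 40.
Z = 40 is zirconium, so the daughter is zirconium-90.

Zr-90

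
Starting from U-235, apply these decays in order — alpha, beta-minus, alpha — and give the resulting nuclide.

Ac-227

Start: (A, Z) = (235, 92).
After α: (231, 90).
After β⁻: (231, 91).
After α: (227, 89).
Z = 89 is actinium.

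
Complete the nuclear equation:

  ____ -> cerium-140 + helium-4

Nd-144

Conserve mass number: A = 140 + 4, so A = 144.
Conserve atomic number: Z = 58 + 2, so Z = 60.
Z = 60 is neodymium, so the species is neodymium-144.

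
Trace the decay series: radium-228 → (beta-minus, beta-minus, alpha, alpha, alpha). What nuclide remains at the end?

Po-216

Start: (A, Z) = (228, 88).
After β⁻: (228, 89).
After β⁻: (228, 90).
After α: (224, 88).
After α: (220, 86).
After α: (216, 84).
Z = 84 is polonium.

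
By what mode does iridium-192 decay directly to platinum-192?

ΔA = 192 − 192 = 0; ΔZ = 78 − 77 = +1.
A is unchanged and Z rises by 1 — a neutron has become a proton (β⁻ decay).

beta-minus decay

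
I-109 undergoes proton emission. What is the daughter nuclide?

Proton emission: mass number changes by -1, atomic number by -1.
A: 109 − 1 = 108; Z: 53 − 1 = 52.
Z = 52 is tellurium, so the daughter is Te-108.

Te-108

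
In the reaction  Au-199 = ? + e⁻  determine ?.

Conserve mass number: 199 = A + 0, so A = 199.
Conserve atomic number: 79 = Z − 1, so Z = 80.
Z = 80 is mercury, so the species is Hg-199.

Hg-199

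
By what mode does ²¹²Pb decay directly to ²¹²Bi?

ΔA = 212 − 212 = 0; ΔZ = 83 − 82 = +1.
A is unchanged and Z rises by 1 — a neutron has become a proton (β⁻ decay).

beta-minus decay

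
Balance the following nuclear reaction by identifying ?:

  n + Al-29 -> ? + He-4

Conserve mass number: 1 + 29 = A + 4, so A = 26.
Conserve atomic number: 0 + 13 = Z + 2, so Z = 11.
Z = 11 is sodium, so the species is Na-26.

Na-26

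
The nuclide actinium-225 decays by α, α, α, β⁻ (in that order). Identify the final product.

Po-213

Start: (A, Z) = (225, 89).
After α: (221, 87).
After α: (217, 85).
After α: (213, 83).
After β⁻: (213, 84).
Z = 84 is polonium.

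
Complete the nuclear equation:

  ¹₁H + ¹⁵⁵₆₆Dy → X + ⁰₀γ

Ho-156

Conserve mass number: 1 + 155 = A + 0, so A = 156.
Conserve atomic number: 1 + 66 = Z + 0, so Z = 67.
Z = 67 is holmium, so the species is ¹⁵⁶₆₇Ho.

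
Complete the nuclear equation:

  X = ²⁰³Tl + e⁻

Hg-203

Conserve mass number: A = 203 + 0, so A = 203.
Conserve atomic number: Z = 81 − 1, so Z = 80.
Z = 80 is mercury, so the species is ²⁰³Hg.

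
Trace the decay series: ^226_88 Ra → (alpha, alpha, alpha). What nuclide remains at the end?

Pb-214

Start: (A, Z) = (226, 88).
After α: (222, 86).
After α: (218, 84).
After α: (214, 82).
Z = 82 is lead.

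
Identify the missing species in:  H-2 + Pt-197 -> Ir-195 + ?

Conserve mass number: 2 + 197 = 195 + A, so A = 4.
Conserve atomic number: 1 + 78 = 77 + Z, so Z = 2.
A = 4 and Z = 2 is He-4 — an alpha particle.

alpha particle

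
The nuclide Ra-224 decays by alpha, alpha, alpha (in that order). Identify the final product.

Pb-212

Start: (A, Z) = (224, 88).
After α: (220, 86).
After α: (216, 84).
After α: (212, 82).
Z = 82 is lead.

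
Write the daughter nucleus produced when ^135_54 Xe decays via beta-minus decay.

Cs-135

Beta-minus decay: mass number changes by +0, atomic number by +1.
A: 135 = 135; Z: 54 + 1 = 55.
Z = 55 is caesium, so the daughter is ^135_55 Cs.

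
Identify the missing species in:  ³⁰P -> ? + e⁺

Si-30

Conserve mass number: 30 = A + 0, so A = 30.
Conserve atomic number: 15 = Z + 1, so Z = 14.
Z = 14 is silicon, so the species is ³⁰Si.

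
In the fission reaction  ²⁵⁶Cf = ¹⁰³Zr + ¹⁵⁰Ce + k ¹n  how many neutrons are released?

Conserve mass number: 256 = 103 + 150 + k, so k = 256 − 253 = 3.
Check atomic number: 98 = 40 + 58 + 0 = 98. ✓

3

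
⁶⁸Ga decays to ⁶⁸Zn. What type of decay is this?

ΔA = 68 − 68 = 0; ΔZ = 30 − 31 = -1.
A is unchanged and Z drops by 1 — a proton has become a neutron (β⁺ emission or electron capture).

beta-plus decay or electron capture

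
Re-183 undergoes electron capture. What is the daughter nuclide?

W-183

Electron capture: mass number changes by +0, atomic number by -1.
A: 183 = 183; Z: 75 − 1 = 74.
Z = 74 is tungsten, so the daughter is W-183.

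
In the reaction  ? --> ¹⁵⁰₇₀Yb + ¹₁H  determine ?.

Conserve mass number: A = 150 + 1, so A = 151.
Conserve atomic number: Z = 70 + 1, so Z = 71.
Z = 71 is lutetium, so the species is ¹⁵¹₇₁Lu.

Lu-151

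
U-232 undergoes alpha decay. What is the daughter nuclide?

Alpha decay: mass number changes by -4, atomic number by -2.
A: 232 − 4 = 228; Z: 92 − 2 = 90.
Z = 90 is thorium, so the daughter is Th-228.

Th-228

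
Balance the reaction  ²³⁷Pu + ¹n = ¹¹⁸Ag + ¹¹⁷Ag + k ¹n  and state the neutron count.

3

Conserve mass number: 238 = 118 + 117 + k, so k = 238 − 235 = 3.
Check atomic number: 94 = 47 + 47 + 0 = 94. ✓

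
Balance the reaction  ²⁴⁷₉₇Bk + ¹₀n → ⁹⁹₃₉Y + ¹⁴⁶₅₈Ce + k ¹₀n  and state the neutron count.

Conserve mass number: 248 = 99 + 146 + k, so k = 248 − 245 = 3.
Check atomic number: 97 = 39 + 58 + 0 = 97. ✓

3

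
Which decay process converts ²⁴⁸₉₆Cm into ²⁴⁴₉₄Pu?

ΔA = 244 − 248 = -4; ΔZ = 94 − 96 = -2.
A drops by 4 and Z drops by 2 — the signature of alpha emission.

alpha decay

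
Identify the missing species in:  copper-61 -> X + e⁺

Conserve mass number: 61 = A + 0, so A = 61.
Conserve atomic number: 29 = Z + 1, so Z = 28.
Z = 28 is nickel, so the species is nickel-61.

Ni-61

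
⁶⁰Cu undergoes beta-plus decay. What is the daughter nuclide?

Ni-60

Beta-plus decay: mass number changes by +0, atomic number by -1.
A: 60 = 60; Z: 29 − 1 = 28.
Z = 28 is nickel, so the daughter is ⁶⁰Ni.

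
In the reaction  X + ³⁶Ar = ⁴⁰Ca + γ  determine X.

alpha particle

Conserve mass number: A + 36 = 40 + 0, so A = 4.
Conserve atomic number: Z + 18 = 20 + 0, so Z = 2.
A = 4 and Z = 2 is ⁴He — an alpha particle.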